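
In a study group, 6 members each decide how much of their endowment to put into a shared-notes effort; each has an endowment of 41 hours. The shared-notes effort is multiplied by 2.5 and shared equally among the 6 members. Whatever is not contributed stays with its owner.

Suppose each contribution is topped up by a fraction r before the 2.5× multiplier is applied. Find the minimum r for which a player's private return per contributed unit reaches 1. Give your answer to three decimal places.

With matching at rate r, one contributed unit becomes (1 + r) in the shared-notes effort and returns 2.5 × (1 + r) / 6 to the contributor.
Setting this equal to 1: 1 + r = 6/2.5 = 2.4000.
So the minimum matching rate is r = 2.4000 − 1 = 1.400.

1.400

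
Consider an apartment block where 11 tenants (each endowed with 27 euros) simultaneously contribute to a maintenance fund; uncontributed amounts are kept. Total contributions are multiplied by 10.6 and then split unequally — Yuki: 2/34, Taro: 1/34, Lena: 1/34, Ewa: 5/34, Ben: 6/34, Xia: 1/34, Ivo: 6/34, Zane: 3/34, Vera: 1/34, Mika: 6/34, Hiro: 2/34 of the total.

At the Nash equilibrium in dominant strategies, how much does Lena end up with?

For player j, contributing a unit is worthwhile iff 10.6 × (j's share) ≥ 1, i.e. iff j's share is at least 0.0943.
The shares above 0.0943 belong to Ewa, Ben, Ivo and Mika, contributing 27 each; the remaining 7 contribute 0. Total contributed: 108.
Lena keeps 27 and receives 10.6 × 108 × 1/34 = 33.67 from the maintenance fund, for a payoff of 60.67.

60.67 euros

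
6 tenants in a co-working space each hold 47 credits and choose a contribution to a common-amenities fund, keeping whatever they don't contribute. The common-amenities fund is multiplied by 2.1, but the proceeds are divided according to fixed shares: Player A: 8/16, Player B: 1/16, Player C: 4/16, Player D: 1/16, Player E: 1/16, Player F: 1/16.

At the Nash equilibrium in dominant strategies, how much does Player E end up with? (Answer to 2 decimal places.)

53.17 credits

For player j, contributing a unit is worthwhile iff 2.1 × (j's share) ≥ 1, i.e. iff j's share is at least 0.4762.
The only share above 0.4762 is Player A's 8/16, contributing 47; the remaining 5 contribute 0. Total contributed: 47.
Player E keeps 47 and receives 2.1 × 47 × 1/16 = 6.17 from the common-amenities fund, for a payoff of 53.17.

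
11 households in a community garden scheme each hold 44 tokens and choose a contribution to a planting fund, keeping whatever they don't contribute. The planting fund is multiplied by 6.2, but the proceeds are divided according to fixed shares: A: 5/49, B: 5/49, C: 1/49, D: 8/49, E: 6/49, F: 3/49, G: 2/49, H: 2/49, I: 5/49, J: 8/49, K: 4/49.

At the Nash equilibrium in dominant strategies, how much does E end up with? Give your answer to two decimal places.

110.81 tokens

For player j, contributing a unit is worthwhile iff 6.2 × (j's share) ≥ 1, i.e. iff j's share is at least 0.1613.
D and J clear that bar, contributing 44 each; the remaining 9 contribute 0. Total contributed: 88.
E keeps 44 and receives 6.2 × 88 × 6/49 = 66.81 from the planting fund, for a payoff of 110.81.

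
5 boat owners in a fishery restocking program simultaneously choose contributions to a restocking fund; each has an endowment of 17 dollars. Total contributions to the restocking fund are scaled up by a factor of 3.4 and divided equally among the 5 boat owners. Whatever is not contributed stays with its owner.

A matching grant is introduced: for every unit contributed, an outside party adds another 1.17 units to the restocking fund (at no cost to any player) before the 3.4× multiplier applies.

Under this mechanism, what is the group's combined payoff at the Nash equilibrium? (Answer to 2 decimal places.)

With the mechanism, a contributed unit returns 3.4 × 2.17 / 5 = 1.4756 per unit of net cost to the contributor — now above 1 — so contributing fully is weakly dominant for every player.
So the Nash equilibrium is full contribution by all 5; the group earns 3.4 × 2.17 × 85 = 627.13.

627.13 dollars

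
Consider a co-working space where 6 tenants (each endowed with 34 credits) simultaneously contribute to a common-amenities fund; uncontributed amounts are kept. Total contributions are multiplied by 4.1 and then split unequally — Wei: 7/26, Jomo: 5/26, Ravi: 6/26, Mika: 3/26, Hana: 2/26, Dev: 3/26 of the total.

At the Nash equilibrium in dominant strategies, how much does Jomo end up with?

60.81 credits

For player j, contributing a unit is worthwhile iff 4.1 × (j's share) ≥ 1, i.e. iff j's share is at least 0.2439.
The only share above 0.2439 is Wei's 7/26, contributing 34; the remaining 5 contribute 0. Total contributed: 34.
Jomo keeps 34 and receives 4.1 × 34 × 5/26 = 26.81 from the common-amenities fund, for a payoff of 60.81.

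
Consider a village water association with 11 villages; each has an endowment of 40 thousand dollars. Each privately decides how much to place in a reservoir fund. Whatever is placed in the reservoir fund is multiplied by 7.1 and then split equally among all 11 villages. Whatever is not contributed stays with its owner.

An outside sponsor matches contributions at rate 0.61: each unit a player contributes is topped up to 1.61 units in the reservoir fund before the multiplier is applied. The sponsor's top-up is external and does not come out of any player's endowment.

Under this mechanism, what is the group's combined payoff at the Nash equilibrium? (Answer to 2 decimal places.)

With the mechanism, a contributed unit returns 7.1 × 1.61 / 11 = 1.0392 per unit of net cost to the contributor — now above 1 — so contributing fully is weakly dominant for every player.
So the Nash equilibrium is full contribution by all 11; the group earns 7.1 × 1.61 × 440 = 5029.64.

5029.64 thousand dollars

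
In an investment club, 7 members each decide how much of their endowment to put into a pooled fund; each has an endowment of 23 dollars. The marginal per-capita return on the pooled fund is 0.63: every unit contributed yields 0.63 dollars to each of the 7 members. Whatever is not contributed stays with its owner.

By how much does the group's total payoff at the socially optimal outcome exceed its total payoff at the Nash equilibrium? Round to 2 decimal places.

The private return per contributed unit is 0.63 < 1, so contributing 0 is dominant for every player. At the Nash equilibrium everyone keeps their 23, and the group total is 7 × 23 = 161.
Each contributed unit returns 4.410 to the group as a whole (0.63 to each of 7 players), which exceeds 1, so the social optimum is full contribution: group total = 4.410 × 161 = 710.01.
Efficiency loss = 710.01 − 161 = 549.01.

549.01 dollars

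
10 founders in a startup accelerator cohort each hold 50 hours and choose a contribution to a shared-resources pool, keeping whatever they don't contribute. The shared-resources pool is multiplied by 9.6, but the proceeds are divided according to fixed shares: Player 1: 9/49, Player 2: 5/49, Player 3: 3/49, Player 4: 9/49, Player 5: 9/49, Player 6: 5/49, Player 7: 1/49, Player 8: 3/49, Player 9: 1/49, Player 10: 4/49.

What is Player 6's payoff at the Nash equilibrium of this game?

196.94 hours

A player with share s gets back 9.6·s per unit contributed, so full contribution is dominant for anyone with s > 1/9.6 = 0.1042 and zero contribution is dominant for anyone below.
Player 1, Player 4 and Player 5 clear that bar, contributing 50 each; the remaining 7 contribute 0. Total contributed: 150.
Player 6 keeps 50 and receives 9.6 × 150 × 5/49 = 146.94 from the shared-resources pool, for a payoff of 196.94.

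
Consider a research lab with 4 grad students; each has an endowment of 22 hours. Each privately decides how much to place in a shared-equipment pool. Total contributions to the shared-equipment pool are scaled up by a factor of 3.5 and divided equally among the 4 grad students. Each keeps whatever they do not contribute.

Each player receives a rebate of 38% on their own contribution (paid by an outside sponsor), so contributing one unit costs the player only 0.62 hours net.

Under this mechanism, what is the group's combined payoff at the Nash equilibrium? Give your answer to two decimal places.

The effective private return per unit is now (3.5/4) / 0.62 = 1.4113 > 1, so every player's dominant strategy flips to full contribution.
At the Nash equilibrium everyone contributes 22. Group total payoff = 4 × (22 × 0.38 + 3.5 × 22) = 341.44.

341.44 hours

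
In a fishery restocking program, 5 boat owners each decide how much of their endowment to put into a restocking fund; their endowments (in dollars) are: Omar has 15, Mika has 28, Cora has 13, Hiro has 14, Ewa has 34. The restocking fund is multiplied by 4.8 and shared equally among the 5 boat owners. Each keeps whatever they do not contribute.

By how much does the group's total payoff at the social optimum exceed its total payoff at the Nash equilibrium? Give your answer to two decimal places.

The private return per contributed unit is 4.8/5 = 0.9600 < 1 for every player regardless of endowment, so the Nash equilibrium is zero contribution and the group total is Σ E_j = 15 + 28 + 13 + 14 + 34 = 104.
Each contributed unit returns 4.800 to the group, so the social optimum is full contribution by everyone: group total = 4.800 × 104 = 499.20.
Efficiency loss = (4.800 − 1) × 104 = 395.20.

395.20 dollars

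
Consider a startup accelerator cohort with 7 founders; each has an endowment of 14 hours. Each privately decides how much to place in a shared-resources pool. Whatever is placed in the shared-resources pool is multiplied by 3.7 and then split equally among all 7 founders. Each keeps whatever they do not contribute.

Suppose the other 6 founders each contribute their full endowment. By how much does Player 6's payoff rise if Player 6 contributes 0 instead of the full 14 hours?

Switching from a contribution of 14 to 0 lets Player 6 keep an extra 14 hours, but lowers the shared-resources pool by 14, which costs Player 6 their own share of that drop: 3.7/7 × 14 = 7.40.
Net gain = 14 − 7.40 = 6.60. The private return per contributed unit (0.5286) is below 1, so free-riding is indeed the best response regardless of what the others do.

6.60 hours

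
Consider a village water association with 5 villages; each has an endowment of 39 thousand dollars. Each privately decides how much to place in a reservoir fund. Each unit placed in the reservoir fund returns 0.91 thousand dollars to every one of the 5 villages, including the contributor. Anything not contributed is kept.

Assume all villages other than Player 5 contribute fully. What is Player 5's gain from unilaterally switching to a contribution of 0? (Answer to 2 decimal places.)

Switching from a contribution of 39 to 0 lets Player 5 keep an extra 39 thousand dollars, but lowers the reservoir fund by 39, which costs Player 5 their own share of that drop: 0.91 × 39 = 35.49.
Net gain = 39 − 35.49 = 3.51. The private return per contributed unit (0.91) is below 1, so free-riding is indeed the best response regardless of what the others do.

3.51 thousand dollars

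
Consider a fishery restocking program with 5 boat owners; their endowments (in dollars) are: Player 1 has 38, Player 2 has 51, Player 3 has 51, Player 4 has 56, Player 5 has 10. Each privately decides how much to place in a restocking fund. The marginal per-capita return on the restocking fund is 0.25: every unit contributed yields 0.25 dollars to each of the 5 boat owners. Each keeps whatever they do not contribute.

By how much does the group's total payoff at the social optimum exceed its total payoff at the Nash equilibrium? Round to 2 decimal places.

51.50 dollars

The private return per contributed unit is 0.25 < 1 for everyone, so the Nash equilibrium is zero contribution and the group total is Σ E_j = 38 + 51 + 51 + 56 + 10 = 206.
Each contributed unit returns 1.250 to the group, so the social optimum is full contribution by everyone: group total = 1.250 × 206 = 257.50.
Efficiency loss = (1.250 − 1) × 206 = 51.50.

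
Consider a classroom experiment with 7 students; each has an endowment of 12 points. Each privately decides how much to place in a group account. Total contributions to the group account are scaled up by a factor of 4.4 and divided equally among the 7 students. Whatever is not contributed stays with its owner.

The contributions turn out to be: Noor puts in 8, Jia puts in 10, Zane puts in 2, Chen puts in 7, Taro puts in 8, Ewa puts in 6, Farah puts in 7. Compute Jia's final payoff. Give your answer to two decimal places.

Total contributed: 8 + 10 + 2 + 7 + 8 + 6 + 7 = 48.
Each receives 4.4 × 48 / 7 = 30.17 from the group account.
Jia keeps 12 − 10 = 2, so Jia's payoff is 2 + 30.17 = 32.17.

32.17 points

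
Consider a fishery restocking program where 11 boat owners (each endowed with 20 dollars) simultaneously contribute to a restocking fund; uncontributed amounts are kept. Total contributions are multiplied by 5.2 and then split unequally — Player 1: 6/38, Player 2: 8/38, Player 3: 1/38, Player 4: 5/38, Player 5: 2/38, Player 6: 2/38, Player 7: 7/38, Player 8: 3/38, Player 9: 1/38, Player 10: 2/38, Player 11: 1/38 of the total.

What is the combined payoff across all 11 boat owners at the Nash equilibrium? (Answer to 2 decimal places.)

304.00 dollars

A player with share s gets back 5.2·s per unit contributed, so full contribution is dominant for anyone with s > 1/5.2 = 0.1923 and zero contribution is dominant for anyone below.
The only share above 0.1923 is Player 2's 8/38, contributing 20; the remaining 10 contribute 0. Total contributed: 20.
The restocking fund pays out 5.2 × 20 = 104.00 in total (split across the unequal shares, but the aggregate is all that matters for the group sum).
The 10 free-riders keep 20 each, adding 200. Group total = 200 + 104.00 = 304.00.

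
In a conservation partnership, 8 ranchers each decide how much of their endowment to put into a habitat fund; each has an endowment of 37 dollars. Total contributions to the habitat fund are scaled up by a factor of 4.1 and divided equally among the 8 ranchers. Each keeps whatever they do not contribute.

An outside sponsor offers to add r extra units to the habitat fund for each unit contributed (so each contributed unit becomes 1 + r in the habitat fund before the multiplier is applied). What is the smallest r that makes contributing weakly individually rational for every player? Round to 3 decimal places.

With matching at rate r, one contributed unit becomes (1 + r) in the habitat fund and returns 4.1 × (1 + r) / 8 to the contributor.
Setting this equal to 1: 1 + r = 8/4.1 = 1.9512.
So the minimum matching rate is r = 1.9512 − 1 = 0.951.

0.951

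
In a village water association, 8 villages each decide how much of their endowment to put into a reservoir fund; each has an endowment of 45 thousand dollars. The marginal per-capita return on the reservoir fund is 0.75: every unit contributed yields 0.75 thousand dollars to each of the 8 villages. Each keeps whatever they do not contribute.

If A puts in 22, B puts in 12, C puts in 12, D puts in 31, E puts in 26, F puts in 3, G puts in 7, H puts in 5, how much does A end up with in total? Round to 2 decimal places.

Total contributed: 22 + 12 + 12 + 31 + 26 + 3 + 7 + 5 = 118.
Each receives 0.75 × 118 = 88.50 from the reservoir fund.
A keeps 45 − 22 = 23, so A's payoff is 23 + 88.50 = 111.50.

111.50 thousand dollars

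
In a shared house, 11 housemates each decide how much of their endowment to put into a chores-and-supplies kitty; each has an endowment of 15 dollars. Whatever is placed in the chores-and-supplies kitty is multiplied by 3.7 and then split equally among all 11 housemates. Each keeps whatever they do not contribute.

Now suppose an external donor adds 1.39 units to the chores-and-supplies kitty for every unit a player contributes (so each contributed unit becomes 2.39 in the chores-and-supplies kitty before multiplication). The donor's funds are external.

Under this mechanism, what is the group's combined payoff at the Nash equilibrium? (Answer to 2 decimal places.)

165.00 dollars

Even with the mechanism, each unit contributed returns only 3.7 × 2.39 / 11 = 0.8039 per unit of net cost, so contributing nothing is still dominant.
Everyone keeps their endowment and the group total is 11 × 15 = 165.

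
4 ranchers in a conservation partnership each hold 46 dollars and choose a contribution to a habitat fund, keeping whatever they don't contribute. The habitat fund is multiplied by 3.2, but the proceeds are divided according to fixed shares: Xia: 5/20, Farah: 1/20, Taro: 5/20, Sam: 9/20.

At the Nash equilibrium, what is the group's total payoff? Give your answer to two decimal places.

285.20 dollars

Player j's private return per contributed unit is 3.2 × (j's share). Contributing is weakly dominant for j when that share is at least 1/3.2 = 0.3125, and contributing 0 is dominant otherwise.
The only share above 0.3125 is Sam's 9/20, contributing 46; the remaining 3 contribute 0. Total contributed: 46.
The habitat fund pays out 3.2 × 46 = 147.20 in total (split across the unequal shares, but the aggregate is all that matters for the group sum).
The 3 free-riders keep 46 each, adding 138. Group total = 138 + 147.20 = 285.20.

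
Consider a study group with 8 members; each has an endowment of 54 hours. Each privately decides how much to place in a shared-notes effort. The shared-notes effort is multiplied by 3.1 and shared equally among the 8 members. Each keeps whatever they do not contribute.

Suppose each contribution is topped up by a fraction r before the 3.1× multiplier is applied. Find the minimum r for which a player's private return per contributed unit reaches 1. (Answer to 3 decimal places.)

With matching at rate r, one contributed unit becomes (1 + r) in the shared-notes effort and returns 3.1 × (1 + r) / 8 to the contributor.
Setting this equal to 1: 1 + r = 8/3.1 = 2.5806.
So the minimum matching rate is r = 2.5806 − 1 = 1.581.

1.581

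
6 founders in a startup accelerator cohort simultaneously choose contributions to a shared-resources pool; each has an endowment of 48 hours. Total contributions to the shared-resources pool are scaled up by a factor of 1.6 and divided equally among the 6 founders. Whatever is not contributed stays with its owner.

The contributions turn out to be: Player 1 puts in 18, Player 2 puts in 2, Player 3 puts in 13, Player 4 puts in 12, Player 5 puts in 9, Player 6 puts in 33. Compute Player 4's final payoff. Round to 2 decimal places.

Total contributed: 18 + 2 + 13 + 12 + 9 + 33 = 87.
Each receives 1.6 × 87 / 6 = 23.20 from the shared-resources pool.
Player 4 keeps 48 − 12 = 36, so Player 4's payoff is 36 + 23.20 = 59.20.

59.20 hours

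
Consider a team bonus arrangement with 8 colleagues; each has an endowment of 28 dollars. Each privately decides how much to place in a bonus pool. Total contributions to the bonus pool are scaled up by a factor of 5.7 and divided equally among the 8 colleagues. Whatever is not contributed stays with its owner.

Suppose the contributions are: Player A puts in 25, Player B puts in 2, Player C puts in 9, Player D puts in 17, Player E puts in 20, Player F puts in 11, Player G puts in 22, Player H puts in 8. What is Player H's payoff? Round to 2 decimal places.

Total contributed: 25 + 2 + 9 + 17 + 20 + 11 + 22 + 8 = 114.
Each receives 5.7 × 114 / 8 = 81.23 from the bonus pool.
Player H keeps 28 − 8 = 20, so Player H's payoff is 20 + 81.23 = 101.23.

101.23 dollars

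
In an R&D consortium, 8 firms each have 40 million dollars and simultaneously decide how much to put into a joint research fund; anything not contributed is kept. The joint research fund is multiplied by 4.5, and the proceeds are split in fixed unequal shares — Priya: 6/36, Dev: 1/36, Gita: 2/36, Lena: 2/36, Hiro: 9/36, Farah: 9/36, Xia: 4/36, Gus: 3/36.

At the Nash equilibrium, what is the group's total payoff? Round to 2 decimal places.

600.00 million dollars

Each unit j contributes comes back to j as 4.5 × (j's share), so j prefers to contribute only if that share exceeds 1/4.5 = 0.2222; otherwise keeping the unit dominates.
Hiro and Farah are above the threshold, contributing 40 each; the remaining 6 contribute 0. Total contributed: 80.
The joint research fund pays out 4.5 × 80 = 360.00 in total (split across the unequal shares, but the aggregate is all that matters for the group sum).
The 6 free-riders keep 40 each, adding 240. Group total = 240 + 360.00 = 600.00.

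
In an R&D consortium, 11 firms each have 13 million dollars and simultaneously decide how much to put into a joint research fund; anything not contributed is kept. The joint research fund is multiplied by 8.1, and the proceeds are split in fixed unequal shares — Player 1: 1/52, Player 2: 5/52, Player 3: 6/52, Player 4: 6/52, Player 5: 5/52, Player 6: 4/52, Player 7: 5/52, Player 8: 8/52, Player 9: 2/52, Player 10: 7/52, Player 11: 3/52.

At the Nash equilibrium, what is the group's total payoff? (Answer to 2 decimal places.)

327.60 million dollars

Each unit j contributes comes back to j as 8.1 × (j's share), so j prefers to contribute only if that share exceeds 1/8.1 = 0.1235; otherwise keeping the unit dominates.
Player 8 and Player 10 clear that bar, contributing 13 each; the remaining 9 contribute 0. Total contributed: 26.
The joint research fund pays out 8.1 × 26 = 210.60 in total (split across the unequal shares, but the aggregate is all that matters for the group sum).
The 9 free-riders keep 13 each, adding 117. Group total = 117 + 210.60 = 327.60.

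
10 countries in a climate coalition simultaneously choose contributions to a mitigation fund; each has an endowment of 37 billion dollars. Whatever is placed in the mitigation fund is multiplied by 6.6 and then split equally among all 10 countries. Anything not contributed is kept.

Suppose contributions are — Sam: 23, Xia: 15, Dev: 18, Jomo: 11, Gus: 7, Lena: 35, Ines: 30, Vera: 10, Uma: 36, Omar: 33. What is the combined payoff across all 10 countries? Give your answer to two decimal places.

1590.80 billion dollars

Total contributed: 23 + 15 + 18 + 11 + 7 + 35 + 30 + 10 + 36 + 33 = 218; total kept: 10 × 37 − 218 = 152.
The mitigation fund pays out 6.6 × 218 = 1438.80 in aggregate.
Group total = 152 + 1438.80 = 1590.80.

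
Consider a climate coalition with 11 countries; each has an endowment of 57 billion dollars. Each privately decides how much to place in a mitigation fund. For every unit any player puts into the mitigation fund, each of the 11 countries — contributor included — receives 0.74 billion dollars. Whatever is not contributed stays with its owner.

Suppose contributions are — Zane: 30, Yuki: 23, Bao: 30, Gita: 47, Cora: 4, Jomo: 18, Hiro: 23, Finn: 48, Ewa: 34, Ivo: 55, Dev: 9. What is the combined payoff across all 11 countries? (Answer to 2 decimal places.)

2918.94 billion dollars

Total contributed: 30 + 23 + 30 + 47 + 4 + 18 + 23 + 48 + 34 + 55 + 9 = 321; total kept: 11 × 57 − 321 = 306.
The mitigation fund pays out 0.74 × 11 × 321 = 2612.94 in aggregate.
Group total = 306 + 2612.94 = 2918.94.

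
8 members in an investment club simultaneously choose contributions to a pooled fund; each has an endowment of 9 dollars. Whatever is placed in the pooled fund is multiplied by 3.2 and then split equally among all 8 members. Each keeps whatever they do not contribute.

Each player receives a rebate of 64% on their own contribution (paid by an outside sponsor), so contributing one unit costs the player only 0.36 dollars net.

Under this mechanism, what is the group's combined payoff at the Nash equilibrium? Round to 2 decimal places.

With the mechanism, a contributed unit returns (3.2/8) / 0.36 = 1.1111 per unit of net cost to the contributor — now above 1 — so contributing fully is weakly dominant for every player.
At the Nash equilibrium everyone contributes 9. Group total payoff = 8 × (9 × 0.64 + 3.2 × 9) = 276.48.

276.48 dollars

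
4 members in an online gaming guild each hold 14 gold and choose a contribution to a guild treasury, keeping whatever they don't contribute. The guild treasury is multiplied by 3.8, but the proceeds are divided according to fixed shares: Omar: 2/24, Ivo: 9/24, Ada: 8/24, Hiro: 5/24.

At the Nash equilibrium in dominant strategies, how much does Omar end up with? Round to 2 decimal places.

22.87 gold

Player j's private return per contributed unit is 3.8 × (j's share). Contributing is weakly dominant for j when that share is at least 1/3.8 = 0.2632, and contributing 0 is dominant otherwise.
The shares above 0.2632 belong to Ivo and Ada, contributing 14 each; the remaining 2 contribute 0. Total contributed: 28.
Omar keeps 14 and receives 3.8 × 28 × 2/24 = 8.87 from the guild treasury, for a payoff of 22.87.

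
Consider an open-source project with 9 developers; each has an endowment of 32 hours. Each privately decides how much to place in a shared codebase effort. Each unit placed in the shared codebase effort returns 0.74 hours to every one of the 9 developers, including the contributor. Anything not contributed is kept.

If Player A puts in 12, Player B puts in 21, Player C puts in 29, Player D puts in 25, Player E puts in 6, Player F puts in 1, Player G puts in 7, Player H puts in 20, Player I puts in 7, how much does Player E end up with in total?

120.72 hours

Total contributed: 12 + 21 + 29 + 25 + 6 + 1 + 7 + 20 + 7 = 128.
Each receives 0.74 × 128 = 94.72 from the shared codebase effort.
Player E keeps 32 − 6 = 26, so Player E's payoff is 26 + 94.72 = 120.72.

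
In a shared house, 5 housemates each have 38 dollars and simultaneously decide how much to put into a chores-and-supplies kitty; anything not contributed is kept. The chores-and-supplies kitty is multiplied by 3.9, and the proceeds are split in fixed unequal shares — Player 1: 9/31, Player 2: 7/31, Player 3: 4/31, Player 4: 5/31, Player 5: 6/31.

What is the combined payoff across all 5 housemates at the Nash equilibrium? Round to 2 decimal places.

Each unit j contributes comes back to j as 3.9 × (j's share), so j prefers to contribute only if that share exceeds 1/3.9 = 0.2564; otherwise keeping the unit dominates.
Only Player 1 (9/31) clears that bar, contributing 38; the remaining 4 contribute 0. Total contributed: 38.
The chores-and-supplies kitty pays out 3.9 × 38 = 148.20 in total (split across the unequal shares, but the aggregate is all that matters for the group sum).
The 4 free-riders keep 38 each, adding 152. Group total = 152 + 148.20 = 300.20.

300.20 dollars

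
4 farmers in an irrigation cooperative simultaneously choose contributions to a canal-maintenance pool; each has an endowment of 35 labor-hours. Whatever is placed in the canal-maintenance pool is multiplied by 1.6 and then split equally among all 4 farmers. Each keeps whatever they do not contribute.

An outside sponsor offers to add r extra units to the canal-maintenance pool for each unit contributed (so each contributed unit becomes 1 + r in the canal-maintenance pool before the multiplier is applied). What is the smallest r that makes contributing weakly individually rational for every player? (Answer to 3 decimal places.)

With matching at rate r, one contributed unit becomes (1 + r) in the canal-maintenance pool and returns 1.6 × (1 + r) / 4 to the contributor.
Setting this equal to 1: 1 + r = 4/1.6 = 2.5000.
So the minimum matching rate is r = 2.5000 − 1 = 1.500.

1.500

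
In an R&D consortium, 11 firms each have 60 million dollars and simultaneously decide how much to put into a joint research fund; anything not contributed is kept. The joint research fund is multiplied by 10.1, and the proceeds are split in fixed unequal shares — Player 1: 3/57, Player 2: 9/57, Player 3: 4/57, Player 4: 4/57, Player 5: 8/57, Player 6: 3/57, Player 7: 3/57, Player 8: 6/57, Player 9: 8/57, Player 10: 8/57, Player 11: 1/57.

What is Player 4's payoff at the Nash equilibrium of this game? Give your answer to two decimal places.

272.63 million dollars

Player j's private return per contributed unit is 10.1 × (j's share). Contributing is weakly dominant for j when that share is at least 1/10.1 = 0.0990, and contributing 0 is dominant otherwise.
Player 2, Player 5, Player 8, Player 9 and Player 10 are above the threshold, contributing 60 each; the remaining 6 contribute 0. Total contributed: 300.
Player 4 keeps 60 and receives 10.1 × 300 × 4/57 = 212.63 from the joint research fund, for a payoff of 272.63.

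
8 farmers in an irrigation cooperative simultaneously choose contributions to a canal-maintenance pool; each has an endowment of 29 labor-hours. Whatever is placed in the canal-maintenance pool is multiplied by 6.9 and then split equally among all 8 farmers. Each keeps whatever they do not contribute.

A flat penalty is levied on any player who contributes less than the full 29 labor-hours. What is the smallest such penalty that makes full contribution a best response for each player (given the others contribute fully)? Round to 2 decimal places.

Given the others contribute fully, the best deviation is to contribute 0 (any partial contribution still incurs the fine and gives up units whose private return 0.8625 is below 1).
Deviating from 29 to 0 saves 29 labor-hours but forfeits the deviator's share of the drop in the canal-maintenance pool: 6.9/8 × 29 = 25.01.
So the deviation gain is 29 − 25.01 = 3.99, and the fine must be at least 3.99 labor-hours to wipe it out.

3.99 labor-hours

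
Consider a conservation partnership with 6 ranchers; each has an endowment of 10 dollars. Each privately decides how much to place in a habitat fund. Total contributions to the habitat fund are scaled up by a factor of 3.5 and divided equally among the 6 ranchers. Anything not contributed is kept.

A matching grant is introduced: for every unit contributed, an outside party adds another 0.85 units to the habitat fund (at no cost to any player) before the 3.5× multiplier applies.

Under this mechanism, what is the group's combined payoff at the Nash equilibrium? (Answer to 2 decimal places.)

388.50 dollars

With the mechanism, a contributed unit returns 3.5 × 1.85 / 6 = 1.0792 per unit of net cost to the contributor — now above 1 — so contributing fully is weakly dominant for every player.
At the Nash equilibrium everyone contributes 10. Group total payoff = 3.5 × 1.85 × 60 = 388.50.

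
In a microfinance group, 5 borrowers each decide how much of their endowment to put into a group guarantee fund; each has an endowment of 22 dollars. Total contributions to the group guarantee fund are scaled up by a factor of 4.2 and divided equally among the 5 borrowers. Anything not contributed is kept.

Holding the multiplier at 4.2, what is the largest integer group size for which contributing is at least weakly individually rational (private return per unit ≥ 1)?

Private return per unit is 4.2/(group size), which is ≥ 1 whenever the group size is ≤ 4.2.
The largest such integer is 4.

4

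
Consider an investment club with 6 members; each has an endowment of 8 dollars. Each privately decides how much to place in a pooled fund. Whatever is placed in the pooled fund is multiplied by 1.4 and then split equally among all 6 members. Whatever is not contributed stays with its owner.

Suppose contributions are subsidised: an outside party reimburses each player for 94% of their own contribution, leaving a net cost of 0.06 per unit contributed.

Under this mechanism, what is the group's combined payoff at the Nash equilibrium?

The effective private return per unit is now (1.4/6) / 0.06 = 3.8889 > 1, so every player's dominant strategy flips to full contribution.
At the Nash equilibrium everyone contributes 8. Group total payoff = 6 × (8 × 0.94 + 1.4 × 8) = 112.32.

112.32 dollars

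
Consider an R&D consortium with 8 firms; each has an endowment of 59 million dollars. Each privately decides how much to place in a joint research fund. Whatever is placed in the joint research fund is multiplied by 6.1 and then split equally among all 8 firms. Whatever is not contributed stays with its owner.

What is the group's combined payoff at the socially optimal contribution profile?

2879.20 million dollars

Each contributed unit returns 6.100 to the group as a whole (0.7625 to each of 8 players), which exceeds 1, so the social optimum is full contribution: group total = 6.100 × 472 = 2879.20.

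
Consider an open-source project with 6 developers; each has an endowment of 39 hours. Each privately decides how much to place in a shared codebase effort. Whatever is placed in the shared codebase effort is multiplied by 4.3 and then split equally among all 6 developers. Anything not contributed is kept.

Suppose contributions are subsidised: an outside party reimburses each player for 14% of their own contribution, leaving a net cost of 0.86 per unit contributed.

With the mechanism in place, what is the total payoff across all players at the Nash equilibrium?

234.00 hours

The effective private return is (4.3/6) / 0.86 = 0.8333, which is still under 1, so the mechanism doesn't change anyone's dominant strategy: zero contribution.
Everyone keeps their endowment and the group total is 6 × 39 = 234.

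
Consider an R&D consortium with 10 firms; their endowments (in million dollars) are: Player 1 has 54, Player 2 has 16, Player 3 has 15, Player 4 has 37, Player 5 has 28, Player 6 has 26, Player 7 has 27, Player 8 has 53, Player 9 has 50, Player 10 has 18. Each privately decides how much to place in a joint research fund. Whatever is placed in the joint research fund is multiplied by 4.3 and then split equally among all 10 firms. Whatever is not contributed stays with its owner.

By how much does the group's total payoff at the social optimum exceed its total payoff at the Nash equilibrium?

1069.20 million dollars

The private return per contributed unit is 4.3/10 = 0.4300 < 1 for every player regardless of endowment, so the Nash equilibrium is zero contribution and the group total is Σ E_j = 54 + 16 + 15 + 37 + 28 + 26 + 27 + 53 + 50 + 18 = 324.
Each contributed unit returns 4.300 to the group, so the social optimum is full contribution by everyone: group total = 4.300 × 324 = 1393.20.
Efficiency loss = (4.300 − 1) × 324 = 1069.20.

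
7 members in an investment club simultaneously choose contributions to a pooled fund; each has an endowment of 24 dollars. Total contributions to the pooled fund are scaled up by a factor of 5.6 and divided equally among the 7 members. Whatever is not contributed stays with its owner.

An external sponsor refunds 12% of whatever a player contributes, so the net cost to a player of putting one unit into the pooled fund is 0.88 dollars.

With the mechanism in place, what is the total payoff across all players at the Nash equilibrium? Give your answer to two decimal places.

The effective private return is (5.6/7) / 0.88 = 0.9091, which is still under 1, so the mechanism doesn't change anyone's dominant strategy: zero contribution.
Everyone keeps their endowment and the group total is 7 × 24 = 168.

168.00 dollars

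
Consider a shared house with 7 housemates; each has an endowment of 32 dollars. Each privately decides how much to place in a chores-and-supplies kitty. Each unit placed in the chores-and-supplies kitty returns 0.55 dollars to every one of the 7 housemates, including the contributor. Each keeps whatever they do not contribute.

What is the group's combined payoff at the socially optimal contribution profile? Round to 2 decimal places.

862.40 dollars

Each contributed unit returns 3.850 to the group as a whole (0.55 to each of 7 players), which exceeds 1, so the social optimum is full contribution: group total = 3.850 × 224 = 862.40.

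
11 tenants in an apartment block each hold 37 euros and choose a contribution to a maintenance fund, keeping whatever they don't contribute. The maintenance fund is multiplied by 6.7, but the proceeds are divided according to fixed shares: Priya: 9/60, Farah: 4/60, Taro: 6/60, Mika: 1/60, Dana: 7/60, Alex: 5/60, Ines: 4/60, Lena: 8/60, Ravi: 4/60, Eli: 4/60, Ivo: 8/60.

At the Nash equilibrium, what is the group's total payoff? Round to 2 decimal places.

A player with share s gets back 6.7·s per unit contributed, so full contribution is dominant for anyone with s > 1/6.7 = 0.1493 and zero contribution is dominant for anyone below.
The only share above 0.1493 is Priya's 9/60, contributing 37; the remaining 10 contribute 0. Total contributed: 37.
The maintenance fund pays out 6.7 × 37 = 247.90 in total (split across the unequal shares, but the aggregate is all that matters for the group sum).
The 10 free-riders keep 37 each, adding 370. Group total = 370 + 247.90 = 617.90.

617.90 euros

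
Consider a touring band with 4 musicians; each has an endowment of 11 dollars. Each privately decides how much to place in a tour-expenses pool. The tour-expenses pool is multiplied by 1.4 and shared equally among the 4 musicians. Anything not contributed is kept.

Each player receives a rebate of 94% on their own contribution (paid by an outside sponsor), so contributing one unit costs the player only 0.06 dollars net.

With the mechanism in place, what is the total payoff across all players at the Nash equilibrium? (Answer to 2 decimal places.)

102.96 dollars

The effective private return per unit is now (1.4/4) / 0.06 = 5.8333 > 1, so every player's dominant strategy flips to full contribution.
At the Nash equilibrium everyone contributes 11. Group total payoff = 4 × (11 × 0.94 + 1.4 × 11) = 102.96.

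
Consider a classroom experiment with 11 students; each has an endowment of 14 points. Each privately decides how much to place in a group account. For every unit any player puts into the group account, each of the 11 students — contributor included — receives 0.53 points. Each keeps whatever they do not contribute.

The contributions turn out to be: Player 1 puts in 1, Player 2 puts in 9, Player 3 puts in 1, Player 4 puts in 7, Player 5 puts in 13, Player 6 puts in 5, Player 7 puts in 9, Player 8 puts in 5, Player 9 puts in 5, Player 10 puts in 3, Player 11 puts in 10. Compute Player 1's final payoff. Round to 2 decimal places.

49.04 points

Total contributed: 1 + 9 + 1 + 7 + 13 + 5 + 9 + 5 + 5 + 3 + 10 = 68.
Each receives 0.53 × 68 = 36.04 from the group account.
Player 1 keeps 14 − 1 = 13, so Player 1's payoff is 13 + 36.04 = 49.04.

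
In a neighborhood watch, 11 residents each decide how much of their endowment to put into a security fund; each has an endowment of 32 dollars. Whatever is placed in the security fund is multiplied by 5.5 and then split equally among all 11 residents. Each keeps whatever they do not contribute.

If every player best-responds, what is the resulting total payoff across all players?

Each contributed unit returns 5.5/11 = 0.5000 to its contributor — below 1 — so contributing 0 is dominant for every player. At the Nash equilibrium everyone keeps their 32, and the group total is 11 × 32 = 352.

352.00 dollars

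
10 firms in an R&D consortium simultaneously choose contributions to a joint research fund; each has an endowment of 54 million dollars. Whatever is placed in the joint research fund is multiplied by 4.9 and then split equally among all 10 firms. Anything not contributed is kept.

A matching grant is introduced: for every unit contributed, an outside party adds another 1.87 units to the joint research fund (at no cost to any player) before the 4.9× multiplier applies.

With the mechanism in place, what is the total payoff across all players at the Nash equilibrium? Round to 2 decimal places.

7594.02 million dollars

Under the mechanism each unit contributed yields 4.9 × 2.87 / 10 = 1.4063 back to its contributor per unit of net cost, which exceeds 1, making full contribution the dominant choice for everyone.
At the Nash equilibrium everyone contributes 54. Group total payoff = 4.9 × 2.87 × 540 = 7594.02.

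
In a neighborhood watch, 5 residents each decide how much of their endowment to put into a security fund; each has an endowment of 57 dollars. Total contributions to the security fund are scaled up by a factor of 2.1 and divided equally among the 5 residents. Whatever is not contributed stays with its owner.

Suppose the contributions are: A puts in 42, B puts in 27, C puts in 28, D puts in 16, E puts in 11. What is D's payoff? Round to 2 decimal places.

Total contributed: 42 + 27 + 28 + 16 + 11 = 124.
Each receives 2.1 × 124 / 5 = 52.08 from the security fund.
D keeps 57 − 16 = 41, so D's payoff is 41 + 52.08 = 93.08.

93.08 dollars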